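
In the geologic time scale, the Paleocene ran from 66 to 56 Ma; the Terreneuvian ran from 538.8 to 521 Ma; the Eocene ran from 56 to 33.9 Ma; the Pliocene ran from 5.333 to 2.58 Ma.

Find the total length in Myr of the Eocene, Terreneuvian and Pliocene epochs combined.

Each duration: Eocene = 22.1; Terreneuvian = 17.8; Pliocene = 2.753.
Sum: 22.1 + 17.8 + 2.753 = 42.653 Myr.

42.653 million years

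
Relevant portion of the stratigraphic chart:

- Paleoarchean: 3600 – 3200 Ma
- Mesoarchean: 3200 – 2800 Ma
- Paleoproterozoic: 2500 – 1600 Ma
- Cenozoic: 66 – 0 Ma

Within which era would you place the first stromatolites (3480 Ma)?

3480 Ma lies between 3600 and 3200 Ma, so it falls in the Paleoarchean.

Paleoarchean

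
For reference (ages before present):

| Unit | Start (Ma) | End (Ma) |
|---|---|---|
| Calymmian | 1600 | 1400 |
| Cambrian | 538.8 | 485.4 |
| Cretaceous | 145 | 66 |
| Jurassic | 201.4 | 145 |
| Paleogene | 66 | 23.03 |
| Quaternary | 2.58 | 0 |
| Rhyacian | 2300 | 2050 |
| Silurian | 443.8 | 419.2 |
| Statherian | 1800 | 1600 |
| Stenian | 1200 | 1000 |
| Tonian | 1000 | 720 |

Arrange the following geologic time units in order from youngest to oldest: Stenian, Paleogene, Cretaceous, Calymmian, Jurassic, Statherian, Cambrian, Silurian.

Paleogene, then Cretaceous, then Jurassic, then Silurian, then Cambrian, then Stenian, then Calymmian, then Statherian

Read off each span (Ma): Stenian 1200–1000; Paleogene 66–23.03; Cretaceous 145–66; Calymmian 1600–1400; Jurassic 201.4–145; Statherian 1800–1600; Cambrian 538.8–485.4; Silurian 443.8–419.2.
Larger Ma is older, so oldest→youngest is Statherian, Calymmian, Stenian, Cambrian, Silurian, Jurassic, Cretaceous, Paleogene; reverse it for youngest→oldest.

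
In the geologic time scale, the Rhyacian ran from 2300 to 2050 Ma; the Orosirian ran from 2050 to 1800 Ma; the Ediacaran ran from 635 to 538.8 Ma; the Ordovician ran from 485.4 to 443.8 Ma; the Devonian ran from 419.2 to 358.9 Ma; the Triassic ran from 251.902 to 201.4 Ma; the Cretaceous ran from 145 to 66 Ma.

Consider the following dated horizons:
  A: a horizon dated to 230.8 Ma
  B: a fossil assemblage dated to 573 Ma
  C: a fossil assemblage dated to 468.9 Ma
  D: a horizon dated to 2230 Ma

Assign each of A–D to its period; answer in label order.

Match each age against the start–end ranges in the excerpt: A = 230.8 Ma → Triassic (251.902–201.4); B = 573 Ma → Ediacaran (635–538.8); C = 468.9 Ma → Ordovician (485.4–443.8); D = 2230 Ma → Rhyacian (2300–2050).

A — Triassic; B — Ediacaran; C — Ordovician; D — Rhyacian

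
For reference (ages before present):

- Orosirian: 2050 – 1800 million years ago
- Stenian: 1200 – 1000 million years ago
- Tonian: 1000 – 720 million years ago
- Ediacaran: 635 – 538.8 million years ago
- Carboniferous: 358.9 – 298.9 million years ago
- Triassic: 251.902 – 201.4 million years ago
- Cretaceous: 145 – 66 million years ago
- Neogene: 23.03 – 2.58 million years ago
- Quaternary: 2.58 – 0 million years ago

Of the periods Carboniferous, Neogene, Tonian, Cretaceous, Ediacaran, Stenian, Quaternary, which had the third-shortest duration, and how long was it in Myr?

Durations: Carboniferous 60; Neogene 20.45; Tonian 280; Cretaceous 79; Ediacaran 96.2; Stenian 200; Quaternary 2.58 Myr.
Sorted shortest-first: Quaternary (2.58), Neogene (20.45), Carboniferous (60), Cretaceous (79), Ediacaran (96.2), Stenian (200), Tonian (280).
The third shortest is Carboniferous at 60 Myr.

Carboniferous, 60 million years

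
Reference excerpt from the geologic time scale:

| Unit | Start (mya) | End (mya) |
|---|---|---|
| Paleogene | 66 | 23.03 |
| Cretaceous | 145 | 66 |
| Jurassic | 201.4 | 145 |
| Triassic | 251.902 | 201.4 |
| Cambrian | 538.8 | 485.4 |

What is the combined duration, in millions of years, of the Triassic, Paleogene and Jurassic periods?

Each duration: Triassic = 50.502; Paleogene = 42.97; Jurassic = 56.4.
Sum: 50.502 + 42.97 + 56.4 = 149.872 Myr.

149.872 million years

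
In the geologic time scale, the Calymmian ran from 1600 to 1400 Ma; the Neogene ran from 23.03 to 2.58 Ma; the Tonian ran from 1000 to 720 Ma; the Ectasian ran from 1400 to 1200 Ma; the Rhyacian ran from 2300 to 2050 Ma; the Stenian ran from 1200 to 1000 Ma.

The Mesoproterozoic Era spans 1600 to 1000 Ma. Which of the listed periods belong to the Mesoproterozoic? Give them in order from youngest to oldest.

Periods with both bounds inside 1600–1000 Ma: Stenian (1200–1000), Ectasian (1400–1200), Calymmian (1600–1400).

Stenian, Ectasian, Calymmian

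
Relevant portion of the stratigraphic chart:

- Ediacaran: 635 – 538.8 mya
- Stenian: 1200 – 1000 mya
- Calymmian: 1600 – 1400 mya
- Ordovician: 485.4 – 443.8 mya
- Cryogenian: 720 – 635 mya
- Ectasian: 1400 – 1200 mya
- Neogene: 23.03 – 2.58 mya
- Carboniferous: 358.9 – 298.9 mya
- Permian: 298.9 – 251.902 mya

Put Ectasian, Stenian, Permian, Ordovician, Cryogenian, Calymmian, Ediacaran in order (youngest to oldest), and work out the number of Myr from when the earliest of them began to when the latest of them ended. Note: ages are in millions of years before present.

Permian → Ordovician → Ediacaran → Cryogenian → Stenian → Ectasian → Calymmian; total span 1348.098 Myr

Start ages (Ma): Calymmian 1600, Ectasian 1400, Stenian 1200, Cryogenian 720, Ediacaran 635, Ordovician 485.4, Permian 298.9.
Ordered youngest to oldest: Permian, Ordovician, Ediacaran, Cryogenian, Stenian, Ectasian, Calymmian.
Span = 1600 − 251.902 = 1348.098 Myr.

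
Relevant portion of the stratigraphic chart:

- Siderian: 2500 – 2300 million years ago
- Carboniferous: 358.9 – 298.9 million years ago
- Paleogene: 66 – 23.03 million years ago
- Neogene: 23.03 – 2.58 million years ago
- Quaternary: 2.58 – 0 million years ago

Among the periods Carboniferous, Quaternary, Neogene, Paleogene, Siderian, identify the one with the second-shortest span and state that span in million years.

Durations: Carboniferous 60; Quaternary 2.58; Neogene 20.45; Paleogene 42.97; Siderian 200 Myr.
Sorted shortest-first: Quaternary (2.58), Neogene (20.45), Paleogene (42.97), Carboniferous (60), Siderian (200).
The second shortest is Neogene at 20.45 Myr.

Neogene, 20.45 million years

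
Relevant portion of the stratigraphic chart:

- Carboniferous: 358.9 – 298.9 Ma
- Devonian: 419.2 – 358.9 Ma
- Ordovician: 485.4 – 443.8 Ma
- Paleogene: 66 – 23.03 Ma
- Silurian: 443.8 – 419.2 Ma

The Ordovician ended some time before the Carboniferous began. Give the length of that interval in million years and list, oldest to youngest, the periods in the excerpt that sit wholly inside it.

End of Ordovician = 443.8 Ma; start of Carboniferous = 358.9 Ma.
Gap = 443.8 − 358.9 = 84.9 Myr.
Periods wholly inside 443.8–358.9 Ma: Silurian (443.8–419.2), Devonian (419.2–358.9).

84.9 million years; Silurian, Devonian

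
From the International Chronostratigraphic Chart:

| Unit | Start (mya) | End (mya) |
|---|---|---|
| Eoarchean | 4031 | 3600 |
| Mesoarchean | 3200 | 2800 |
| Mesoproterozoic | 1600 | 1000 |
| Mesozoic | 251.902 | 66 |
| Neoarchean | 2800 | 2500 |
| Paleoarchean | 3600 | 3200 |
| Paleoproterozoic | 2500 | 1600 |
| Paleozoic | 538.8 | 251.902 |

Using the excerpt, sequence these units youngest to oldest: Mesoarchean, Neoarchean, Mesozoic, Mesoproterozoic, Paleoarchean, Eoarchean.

Read off each span (Ma): Mesoarchean 3200–2800; Neoarchean 2800–2500; Mesozoic 251.902–66; Mesoproterozoic 1600–1000; Paleoarchean 3600–3200; Eoarchean 4031–3600.
Larger Ma is older, so oldest→youngest is Eoarchean, Paleoarchean, Mesoarchean, Neoarchean, Mesoproterozoic, Mesozoic; reverse it for youngest→oldest.

Mesozoic, Mesoproterozoic, Neoarchean, Mesoarchean, Paleoarchean, Eoarchean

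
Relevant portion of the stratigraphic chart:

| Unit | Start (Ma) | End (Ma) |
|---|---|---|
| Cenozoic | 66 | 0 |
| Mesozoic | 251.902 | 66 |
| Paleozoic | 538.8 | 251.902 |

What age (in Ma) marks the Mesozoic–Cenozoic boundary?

66 Ma

The Mesozoic ends and the Cenozoic begins at 66 Ma.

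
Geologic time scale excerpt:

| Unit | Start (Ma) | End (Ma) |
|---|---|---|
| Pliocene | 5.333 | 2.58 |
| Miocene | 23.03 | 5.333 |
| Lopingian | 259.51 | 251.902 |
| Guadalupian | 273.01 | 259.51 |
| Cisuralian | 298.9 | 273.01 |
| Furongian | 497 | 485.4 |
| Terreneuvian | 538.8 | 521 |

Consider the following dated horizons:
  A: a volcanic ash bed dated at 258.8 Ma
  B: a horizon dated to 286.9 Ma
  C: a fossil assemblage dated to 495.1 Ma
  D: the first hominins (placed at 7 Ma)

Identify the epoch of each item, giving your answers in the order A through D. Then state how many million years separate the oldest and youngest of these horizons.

A — Lopingian; B — Cisuralian; C — Furongian; D — Miocene; span 488.1 million years

A: 258.8 Ma lies in 259.51–251.902 Ma, so Lopingian.
B: 286.9 Ma lies in 298.9–273.01 Ma, so Cisuralian.
C: 495.1 Ma lies in 497–485.4 Ma, so Furongian.
D: 7 Ma lies in 23.03–5.333 Ma, so Miocene.
Oldest = 495.1 Ma, youngest = 7 Ma → span 488.1 Myr.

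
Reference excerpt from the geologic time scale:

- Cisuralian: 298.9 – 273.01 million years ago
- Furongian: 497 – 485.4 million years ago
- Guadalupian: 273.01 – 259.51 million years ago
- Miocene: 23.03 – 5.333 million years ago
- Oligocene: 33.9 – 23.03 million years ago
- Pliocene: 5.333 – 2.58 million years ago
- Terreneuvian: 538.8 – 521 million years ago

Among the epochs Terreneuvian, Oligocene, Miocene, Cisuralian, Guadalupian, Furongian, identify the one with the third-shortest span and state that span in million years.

Guadalupian, 13.5 million years

Durations: Terreneuvian 17.8; Oligocene 10.87; Miocene 17.697; Cisuralian 25.89; Guadalupian 13.5; Furongian 11.6 Myr.
Sorted shortest-first: Oligocene (10.87), Furongian (11.6), Guadalupian (13.5), Miocene (17.697), Terreneuvian (17.8), Cisuralian (25.89).
The third shortest is Guadalupian at 13.5 Myr.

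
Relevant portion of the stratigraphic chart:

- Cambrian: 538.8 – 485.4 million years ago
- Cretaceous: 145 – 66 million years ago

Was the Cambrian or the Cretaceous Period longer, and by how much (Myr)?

Cretaceous, by 25.6 million years

Cambrian: 538.8 − 485.4 = 53.4 Myr.
Cretaceous: 145 − 66 = 79 Myr.
Difference: 79 − 53.4 = 25.6 Myr, so the Cretaceous was longer.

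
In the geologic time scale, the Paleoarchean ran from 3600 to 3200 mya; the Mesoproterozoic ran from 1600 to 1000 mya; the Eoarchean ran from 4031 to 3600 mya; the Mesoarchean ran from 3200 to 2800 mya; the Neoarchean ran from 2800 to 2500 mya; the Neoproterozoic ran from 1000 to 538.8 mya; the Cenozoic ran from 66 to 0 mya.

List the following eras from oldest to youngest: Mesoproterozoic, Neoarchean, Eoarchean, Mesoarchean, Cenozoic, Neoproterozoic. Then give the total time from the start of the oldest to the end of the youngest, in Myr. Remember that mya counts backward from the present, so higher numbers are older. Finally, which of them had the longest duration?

Eoarchean, Mesoarchean, Neoarchean, Mesoproterozoic, Neoproterozoic, Cenozoic; total span 4031 Myr; longest is Mesoproterozoic

Start ages (Ma): Eoarchean 4031, Mesoarchean 3200, Neoarchean 2800, Mesoproterozoic 1600, Neoproterozoic 1000, Cenozoic 66.
Ordered oldest to youngest: Eoarchean, Mesoarchean, Neoarchean, Mesoproterozoic, Neoproterozoic, Cenozoic.
Span = 4031 − 0 = 4031 Myr.
Durations: Cenozoic 66, Neoproterozoic 461.2, Eoarchean 431, Mesoproterozoic 600, Mesoarchean 400, Neoarchean 300 → longest is Mesoproterozoic (600 Myr).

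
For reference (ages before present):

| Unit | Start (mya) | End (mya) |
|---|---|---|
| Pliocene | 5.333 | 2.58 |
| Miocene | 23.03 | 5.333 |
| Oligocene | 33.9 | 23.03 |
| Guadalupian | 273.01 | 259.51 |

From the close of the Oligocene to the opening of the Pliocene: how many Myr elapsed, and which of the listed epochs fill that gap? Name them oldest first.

17.697 million years; Miocene

End of Oligocene = 23.03 Ma; start of Pliocene = 5.333 Ma.
Gap = 23.03 − 5.333 = 17.697 Myr.
Epochs wholly inside 23.03–5.333 Ma: Miocene (23.03–5.333).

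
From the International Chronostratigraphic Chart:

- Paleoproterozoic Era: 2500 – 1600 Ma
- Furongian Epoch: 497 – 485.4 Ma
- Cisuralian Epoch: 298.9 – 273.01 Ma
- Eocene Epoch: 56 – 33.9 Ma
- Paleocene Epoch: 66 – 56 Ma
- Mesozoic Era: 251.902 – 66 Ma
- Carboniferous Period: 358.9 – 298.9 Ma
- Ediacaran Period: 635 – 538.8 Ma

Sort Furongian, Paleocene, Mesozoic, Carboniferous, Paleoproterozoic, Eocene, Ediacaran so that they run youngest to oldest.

Eocene, Paleocene, Mesozoic, Carboniferous, Furongian, Ediacaran, Paleoproterozoic

The oldest of these is Paleoproterozoic (starts 2500 Ma) and the youngest is Eocene (ends 33.9 Ma).
In between, by decreasing start age: Ediacaran (635), Furongian (497), Carboniferous (358.9), Mesozoic (251.902), Paleocene (66).
Listing youngest first means reversing that sequence.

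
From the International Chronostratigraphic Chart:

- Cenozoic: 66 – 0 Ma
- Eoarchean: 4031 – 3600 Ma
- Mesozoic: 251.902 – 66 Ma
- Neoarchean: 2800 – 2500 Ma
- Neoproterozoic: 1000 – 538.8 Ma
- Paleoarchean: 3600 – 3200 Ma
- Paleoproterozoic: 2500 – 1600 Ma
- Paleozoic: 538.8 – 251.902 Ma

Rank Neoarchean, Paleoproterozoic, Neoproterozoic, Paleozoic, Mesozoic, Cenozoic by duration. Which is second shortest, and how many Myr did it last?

Durations: Neoarchean 300; Paleoproterozoic 900; Neoproterozoic 461.2; Paleozoic 286.898; Mesozoic 185.902; Cenozoic 66 Myr.
Sorted shortest-first: Cenozoic (66), Mesozoic (185.902), Paleozoic (286.898), Neoarchean (300), Neoproterozoic (461.2), Paleoproterozoic (900).
The second shortest is Mesozoic at 185.902 Myr.

Mesozoic, 185.902 million years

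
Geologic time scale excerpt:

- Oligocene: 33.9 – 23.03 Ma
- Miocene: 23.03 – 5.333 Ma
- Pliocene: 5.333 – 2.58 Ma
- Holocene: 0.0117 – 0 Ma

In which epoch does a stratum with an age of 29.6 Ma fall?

Oligocene

29.6 Ma lies between 33.9 and 23.03 Ma, so it falls in the Oligocene.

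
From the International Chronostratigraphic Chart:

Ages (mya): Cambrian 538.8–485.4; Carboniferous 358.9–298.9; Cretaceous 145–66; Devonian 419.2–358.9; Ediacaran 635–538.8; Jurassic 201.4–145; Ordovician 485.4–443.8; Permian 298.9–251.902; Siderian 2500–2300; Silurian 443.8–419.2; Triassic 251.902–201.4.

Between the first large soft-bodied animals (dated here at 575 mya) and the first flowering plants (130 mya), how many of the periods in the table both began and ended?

8

575 Ma sits inside the Ediacaran (635–538.8) and 130 Ma inside the Cretaceous (145–66); neither of those is wholly between the two dates.
The listed periods lying completely between them are Cambrian, Ordovician, Silurian, Devonian, Carboniferous, Permian, Triassic, Jurassic — 8 in all.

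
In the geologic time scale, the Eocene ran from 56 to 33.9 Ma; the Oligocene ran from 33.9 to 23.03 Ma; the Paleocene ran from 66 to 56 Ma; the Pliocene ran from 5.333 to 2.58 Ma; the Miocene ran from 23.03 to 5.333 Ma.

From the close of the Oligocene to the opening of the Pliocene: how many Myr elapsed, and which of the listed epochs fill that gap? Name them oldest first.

End of Oligocene = 23.03 Ma; start of Pliocene = 5.333 Ma.
Gap = 23.03 − 5.333 = 17.697 Myr.
Epochs wholly inside 23.03–5.333 Ma: Miocene (23.03–5.333).

17.697 million years; Miocene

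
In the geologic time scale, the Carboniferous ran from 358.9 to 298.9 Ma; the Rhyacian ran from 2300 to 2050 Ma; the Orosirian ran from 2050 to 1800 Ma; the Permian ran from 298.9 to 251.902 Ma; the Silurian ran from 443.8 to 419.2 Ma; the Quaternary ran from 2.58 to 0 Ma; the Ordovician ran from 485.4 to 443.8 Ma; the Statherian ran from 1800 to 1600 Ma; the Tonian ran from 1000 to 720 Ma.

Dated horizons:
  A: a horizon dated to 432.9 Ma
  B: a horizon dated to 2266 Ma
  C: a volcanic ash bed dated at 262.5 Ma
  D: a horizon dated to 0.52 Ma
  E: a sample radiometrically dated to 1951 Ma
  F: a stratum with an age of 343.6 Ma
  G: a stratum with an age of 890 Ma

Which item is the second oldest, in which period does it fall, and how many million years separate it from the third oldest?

Sorted oldest-first by Ma: B (2266), E (1951), G (890), A (432.9), F (343.6), C (262.5), D (0.52).
The second oldest is E at 1951 Ma, which lies in 2050–1800 Ma: the Orosirian.
The third oldest is G at 890 Ma; separation = |1951 − 890| = 1061 Myr.

E, in the Orosirian; 1061 million years to G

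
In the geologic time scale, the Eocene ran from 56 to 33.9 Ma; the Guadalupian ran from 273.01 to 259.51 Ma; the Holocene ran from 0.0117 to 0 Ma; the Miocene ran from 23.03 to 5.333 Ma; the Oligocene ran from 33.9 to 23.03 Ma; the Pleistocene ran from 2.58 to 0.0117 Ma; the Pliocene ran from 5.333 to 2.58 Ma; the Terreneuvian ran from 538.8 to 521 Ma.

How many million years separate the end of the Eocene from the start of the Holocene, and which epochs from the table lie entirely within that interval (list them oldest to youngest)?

33.8883 million years; Oligocene, Miocene, Pliocene, Pleistocene

The Eocene closes at 33.9 Ma and the Holocene opens at 0.0117 Ma, so the interval is 33.9 − 0.0117 = 33.8883 Myr.
An epoch fits inside if it starts at or after 33.9 Ma and ends at or before 0.0117 Ma; oldest first that gives Oligocene, Miocene, Pliocene, Pleistocene.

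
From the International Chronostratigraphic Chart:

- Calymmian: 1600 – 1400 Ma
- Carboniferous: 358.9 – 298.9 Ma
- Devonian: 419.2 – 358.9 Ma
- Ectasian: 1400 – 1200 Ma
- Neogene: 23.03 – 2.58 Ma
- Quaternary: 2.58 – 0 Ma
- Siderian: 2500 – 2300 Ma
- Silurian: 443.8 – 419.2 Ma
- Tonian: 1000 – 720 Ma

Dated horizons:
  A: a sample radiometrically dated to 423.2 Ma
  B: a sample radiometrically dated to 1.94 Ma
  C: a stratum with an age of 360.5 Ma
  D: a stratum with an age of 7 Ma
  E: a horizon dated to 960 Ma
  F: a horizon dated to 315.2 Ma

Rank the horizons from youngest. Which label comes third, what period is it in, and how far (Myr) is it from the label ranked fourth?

F, in the Carboniferous; 45.3 million years to C

Smaller Ma means younger, so youngest first: B 1.94 < D 7 < F 315.2 < C 360.5 < A 423.2 < E 960.
Counting 3 along gives F (315.2 Ma); the excerpt puts that inside the Carboniferous, 358.9–298.9 Ma.
Next in line is C (360.5 Ma), and 360.5 − 315.2 = 45.3 Myr.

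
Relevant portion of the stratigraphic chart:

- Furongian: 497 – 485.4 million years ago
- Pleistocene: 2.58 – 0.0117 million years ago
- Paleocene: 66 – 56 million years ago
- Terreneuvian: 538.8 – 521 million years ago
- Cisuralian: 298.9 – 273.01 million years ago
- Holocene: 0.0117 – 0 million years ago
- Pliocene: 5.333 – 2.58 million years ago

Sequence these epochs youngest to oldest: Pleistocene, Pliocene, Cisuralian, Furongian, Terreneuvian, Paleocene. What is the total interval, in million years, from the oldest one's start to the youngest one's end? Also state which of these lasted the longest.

From the excerpt: Pleistocene 2.58–0.0117; Pliocene 5.333–2.58; Cisuralian 298.9–273.01; Furongian 497–485.4; Terreneuvian 538.8–521; Paleocene 66–56 (Ma).
Larger Ma is earlier, so the oldest is Terreneuvian and the youngest is Pleistocene; youngest to oldest: Pleistocene, Pliocene, Paleocene, Cisuralian, Furongian, Terreneuvian.
Oldest start 538.8 minus youngest end 0.0117 gives 538.7883 Myr overall.
Individual lengths (start − end): Terreneuvian 17.8; Paleocene 10; Pliocene 2.753; Furongian 11.6; Pleistocene 2.5683; Cisuralian 25.89. The largest is Cisuralian at 25.89 Myr.

Pleistocene → Pliocene → Paleocene → Cisuralian → Furongian → Terreneuvian; total span 538.7883 Myr; longest is Cisuralian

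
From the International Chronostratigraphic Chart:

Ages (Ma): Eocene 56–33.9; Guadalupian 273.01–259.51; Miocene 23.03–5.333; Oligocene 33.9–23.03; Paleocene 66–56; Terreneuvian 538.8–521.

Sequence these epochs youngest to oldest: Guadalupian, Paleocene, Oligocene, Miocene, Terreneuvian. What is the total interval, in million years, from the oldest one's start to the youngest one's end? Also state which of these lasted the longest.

Miocene, Oligocene, Paleocene, Guadalupian, Terreneuvian; total span 533.467 Myr; longest is Terreneuvian

From the excerpt: Guadalupian 273.01–259.51; Paleocene 66–56; Oligocene 33.9–23.03; Miocene 23.03–5.333; Terreneuvian 538.8–521 (Ma).
Larger Ma is earlier, so the oldest is Terreneuvian and the youngest is Miocene; youngest to oldest: Miocene, Oligocene, Paleocene, Guadalupian, Terreneuvian.
Oldest start 538.8 minus youngest end 5.333 gives 533.467 Myr overall.
Individual lengths (start − end): Miocene 17.697; Terreneuvian 17.8; Oligocene 10.87; Guadalupian 13.5; Paleocene 10. The largest is Terreneuvian at 17.8 Myr.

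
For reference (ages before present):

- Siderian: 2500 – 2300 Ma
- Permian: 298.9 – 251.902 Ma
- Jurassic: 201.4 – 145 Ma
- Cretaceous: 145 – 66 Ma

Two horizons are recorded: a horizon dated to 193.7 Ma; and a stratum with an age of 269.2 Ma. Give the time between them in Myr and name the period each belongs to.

Elapsed time: 269.2 − 193.7 = 75.5 Myr.
193.7 Ma lies within 201.4–145 Ma: Jurassic.
269.2 Ma lies within 298.9–251.902 Ma: Permian.

75.5 million years apart; the first in the Jurassic, the second in the Permian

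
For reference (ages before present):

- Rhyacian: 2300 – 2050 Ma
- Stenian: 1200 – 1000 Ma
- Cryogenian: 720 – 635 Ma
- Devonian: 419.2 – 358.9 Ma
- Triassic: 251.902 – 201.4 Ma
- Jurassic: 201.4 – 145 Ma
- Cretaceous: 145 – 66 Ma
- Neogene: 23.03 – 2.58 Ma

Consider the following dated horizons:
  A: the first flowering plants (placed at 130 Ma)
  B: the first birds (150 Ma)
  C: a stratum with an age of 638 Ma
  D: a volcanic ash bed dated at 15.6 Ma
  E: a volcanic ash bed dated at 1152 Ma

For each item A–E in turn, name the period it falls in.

Match each age against the start–end ranges in the excerpt: A = 130 Ma → Cretaceous (145–66); B = 150 Ma → Jurassic (201.4–145); C = 638 Ma → Cryogenian (720–635); D = 15.6 Ma → Neogene (23.03–2.58); E = 1152 Ma → Stenian (1200–1000).

A — Cretaceous; B — Jurassic; C — Cryogenian; D — Neogene; E — Stenian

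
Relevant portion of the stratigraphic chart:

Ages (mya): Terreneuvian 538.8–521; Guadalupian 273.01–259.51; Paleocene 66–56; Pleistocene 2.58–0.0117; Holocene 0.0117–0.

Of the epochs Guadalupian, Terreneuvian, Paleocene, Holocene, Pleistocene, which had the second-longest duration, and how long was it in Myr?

Guadalupian, 13.5 million years

Start − end for each: Guadalupian 273.01 − 259.51 = 13.5; Terreneuvian 538.8 − 521 = 17.8; Paleocene 66 − 56 = 10; Holocene 0.0117 − 0 = 0.0117; Pleistocene 2.58 − 0.0117 = 2.5683.
Ranking these from longest: Terreneuvian > Guadalupian > Paleocene > Pleistocene > Holocene.
Position 2 in that ranking is Guadalupian, which lasted 13.5 Myr.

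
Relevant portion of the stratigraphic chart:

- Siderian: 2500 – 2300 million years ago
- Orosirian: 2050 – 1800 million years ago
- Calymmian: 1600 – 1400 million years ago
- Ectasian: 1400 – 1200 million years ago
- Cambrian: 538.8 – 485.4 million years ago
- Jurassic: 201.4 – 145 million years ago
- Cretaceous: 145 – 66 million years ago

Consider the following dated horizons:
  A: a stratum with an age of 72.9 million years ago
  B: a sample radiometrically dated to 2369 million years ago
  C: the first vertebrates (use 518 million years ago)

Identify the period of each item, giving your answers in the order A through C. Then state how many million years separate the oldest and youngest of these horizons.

A: 72.9 Ma lies in 145–66 Ma, so Cretaceous.
B: 2369 Ma lies in 2500–2300 Ma, so Siderian.
C: 518 Ma lies in 538.8–485.4 Ma, so Cambrian.
Oldest = 2369 Ma, youngest = 72.9 Ma → span 2296.1 Myr.

A — Cretaceous; B — Siderian; C — Cambrian; span 2296.1 million years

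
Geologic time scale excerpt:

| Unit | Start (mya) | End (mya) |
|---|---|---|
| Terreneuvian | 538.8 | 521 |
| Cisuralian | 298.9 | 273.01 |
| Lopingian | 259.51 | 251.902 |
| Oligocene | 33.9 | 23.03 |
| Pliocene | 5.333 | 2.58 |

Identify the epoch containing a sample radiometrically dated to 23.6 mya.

23.6 Ma lies between 33.9 and 23.03 Ma, so it falls in the Oligocene.

Oligocene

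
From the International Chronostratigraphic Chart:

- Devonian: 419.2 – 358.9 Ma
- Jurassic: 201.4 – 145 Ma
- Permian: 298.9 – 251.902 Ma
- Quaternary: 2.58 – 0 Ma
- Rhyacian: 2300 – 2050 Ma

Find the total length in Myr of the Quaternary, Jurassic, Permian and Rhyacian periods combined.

355.978 million years

Duration is start − end for each: (2.58 − 0) + (201.4 − 145) + (298.9 − 251.902) + (2300 − 2050).
That is 2.58 + 56.4 + 46.998 + 250, which totals 355.978 million years.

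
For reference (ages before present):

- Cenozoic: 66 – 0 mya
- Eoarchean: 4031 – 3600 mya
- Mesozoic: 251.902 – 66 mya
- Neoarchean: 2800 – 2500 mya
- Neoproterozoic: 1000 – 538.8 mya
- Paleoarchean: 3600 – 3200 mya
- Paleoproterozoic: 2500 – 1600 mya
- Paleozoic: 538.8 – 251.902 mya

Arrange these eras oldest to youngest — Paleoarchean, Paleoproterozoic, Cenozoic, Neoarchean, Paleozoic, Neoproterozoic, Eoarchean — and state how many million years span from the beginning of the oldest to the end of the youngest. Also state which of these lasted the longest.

Eoarchean → Paleoarchean → Neoarchean → Paleoproterozoic → Neoproterozoic → Paleozoic → Cenozoic; total span 4031 Myr; longest is Paleoproterozoic

From the excerpt: Paleoarchean 3600–3200; Paleoproterozoic 2500–1600; Cenozoic 66–0; Neoarchean 2800–2500; Paleozoic 538.8–251.902; Neoproterozoic 1000–538.8; Eoarchean 4031–3600 (Ma).
Larger Ma is earlier, so the oldest is Eoarchean and the youngest is Cenozoic; oldest to youngest: Eoarchean, Paleoarchean, Neoarchean, Paleoproterozoic, Neoproterozoic, Paleozoic, Cenozoic.
Oldest start 4031 minus youngest end 0 gives 4031 Myr overall.
Individual lengths (start − end): Eoarchean 431; Cenozoic 66; Paleozoic 286.898; Paleoarchean 400; Neoarchean 300; Paleoproterozoic 900; Neoproterozoic 461.2. The largest is Paleoproterozoic at 900 Myr.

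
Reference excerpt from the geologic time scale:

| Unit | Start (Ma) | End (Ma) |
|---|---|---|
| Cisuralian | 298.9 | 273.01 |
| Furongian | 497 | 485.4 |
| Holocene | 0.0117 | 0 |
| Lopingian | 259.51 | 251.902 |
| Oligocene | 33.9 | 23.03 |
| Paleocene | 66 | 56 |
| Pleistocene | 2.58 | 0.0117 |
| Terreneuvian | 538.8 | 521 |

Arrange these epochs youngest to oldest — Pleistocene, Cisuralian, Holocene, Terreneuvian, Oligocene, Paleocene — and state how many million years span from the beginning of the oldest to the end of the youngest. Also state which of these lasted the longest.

Holocene → Pleistocene → Oligocene → Paleocene → Cisuralian → Terreneuvian; total span 538.8 Myr; longest is Cisuralian

From the excerpt: Pleistocene 2.58–0.0117; Cisuralian 298.9–273.01; Holocene 0.0117–0; Terreneuvian 538.8–521; Oligocene 33.9–23.03; Paleocene 66–56 (Ma).
Larger Ma is earlier, so the oldest is Terreneuvian and the youngest is Holocene; youngest to oldest: Holocene, Pleistocene, Oligocene, Paleocene, Cisuralian, Terreneuvian.
Oldest start 538.8 minus youngest end 0 gives 538.8 Myr overall.
Individual lengths (start − end): Terreneuvian 17.8; Cisuralian 25.89; Pleistocene 2.5683; Oligocene 10.87; Holocene 0.0117; Paleocene 10. The largest is Cisuralian at 25.89 Myr.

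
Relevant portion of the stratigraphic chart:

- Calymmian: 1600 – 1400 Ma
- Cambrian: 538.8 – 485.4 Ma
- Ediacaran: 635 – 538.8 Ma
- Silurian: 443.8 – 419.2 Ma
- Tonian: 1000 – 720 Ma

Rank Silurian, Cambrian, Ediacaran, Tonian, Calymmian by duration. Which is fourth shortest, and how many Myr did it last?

Calymmian, 200 million years

Start − end for each: Silurian 443.8 − 419.2 = 24.6; Cambrian 538.8 − 485.4 = 53.4; Ediacaran 635 − 538.8 = 96.2; Tonian 1000 − 720 = 280; Calymmian 1600 − 1400 = 200.
Ranking these from shortest: Silurian < Cambrian < Ediacaran < Calymmian < Tonian.
Position 4 in that ranking is Calymmian, which lasted 200 Myr.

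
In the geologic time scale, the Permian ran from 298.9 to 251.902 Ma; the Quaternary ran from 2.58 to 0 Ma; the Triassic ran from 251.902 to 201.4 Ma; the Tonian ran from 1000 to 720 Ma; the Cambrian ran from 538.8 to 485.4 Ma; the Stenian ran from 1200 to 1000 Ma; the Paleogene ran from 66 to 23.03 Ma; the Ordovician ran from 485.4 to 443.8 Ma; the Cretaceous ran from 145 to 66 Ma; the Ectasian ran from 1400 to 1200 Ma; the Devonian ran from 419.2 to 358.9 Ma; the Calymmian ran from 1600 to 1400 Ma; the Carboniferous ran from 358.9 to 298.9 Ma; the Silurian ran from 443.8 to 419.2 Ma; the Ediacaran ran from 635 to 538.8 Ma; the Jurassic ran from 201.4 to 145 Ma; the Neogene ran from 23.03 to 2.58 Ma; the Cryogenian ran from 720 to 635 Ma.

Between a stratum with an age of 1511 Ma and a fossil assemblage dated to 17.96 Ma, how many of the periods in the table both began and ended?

15

1511 Ma sits inside the Calymmian (1600–1400) and 17.96 Ma inside the Neogene (23.03–2.58); neither of those is wholly between the two dates.
The listed periods lying completely between them are Ectasian, Stenian, Tonian, Cryogenian, Ediacaran, Cambrian, Ordovician, Silurian, Devonian, Carboniferous, Permian, Triassic, Jurassic, Cretaceous, Paleogene — 15 in all.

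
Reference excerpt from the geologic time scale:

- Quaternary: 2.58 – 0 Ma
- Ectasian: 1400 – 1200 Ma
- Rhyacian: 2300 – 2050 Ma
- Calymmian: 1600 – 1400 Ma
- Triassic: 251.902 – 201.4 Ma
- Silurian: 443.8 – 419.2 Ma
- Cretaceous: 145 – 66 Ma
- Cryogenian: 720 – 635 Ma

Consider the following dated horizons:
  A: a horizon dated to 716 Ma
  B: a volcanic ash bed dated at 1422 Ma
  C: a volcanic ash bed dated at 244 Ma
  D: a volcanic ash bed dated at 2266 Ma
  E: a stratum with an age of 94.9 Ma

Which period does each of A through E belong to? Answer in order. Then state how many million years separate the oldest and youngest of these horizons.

Match each age against the start–end ranges in the excerpt: A = 716 Ma → Cryogenian (720–635); B = 1422 Ma → Calymmian (1600–1400); C = 244 Ma → Triassic (251.902–201.4); D = 2266 Ma → Rhyacian (2300–2050); E = 94.9 Ma → Cretaceous (145–66).
The largest age is 2266 Ma and the smallest is 94.9 Ma; their difference is 2171.1 Myr.

A — Cryogenian; B — Calymmian; C — Triassic; D — Rhyacian; E — Cretaceous; span 2171.1 million years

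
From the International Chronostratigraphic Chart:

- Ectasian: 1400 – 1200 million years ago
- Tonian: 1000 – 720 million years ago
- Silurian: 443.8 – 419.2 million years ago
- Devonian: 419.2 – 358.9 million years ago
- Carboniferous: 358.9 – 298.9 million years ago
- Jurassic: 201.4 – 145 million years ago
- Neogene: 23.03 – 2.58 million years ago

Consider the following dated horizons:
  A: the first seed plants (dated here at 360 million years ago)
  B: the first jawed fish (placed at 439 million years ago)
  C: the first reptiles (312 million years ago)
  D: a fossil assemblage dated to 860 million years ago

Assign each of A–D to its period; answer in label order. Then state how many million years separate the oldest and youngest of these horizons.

Match each age against the start–end ranges in the excerpt: A = 360 Ma → Devonian (419.2–358.9); B = 439 Ma → Silurian (443.8–419.2); C = 312 Ma → Carboniferous (358.9–298.9); D = 860 Ma → Tonian (1000–720).
The largest age is 860 Ma and the smallest is 312 Ma; their difference is 548 Myr.

A — Devonian; B — Silurian; C — Carboniferous; D — Tonian; span 548 million years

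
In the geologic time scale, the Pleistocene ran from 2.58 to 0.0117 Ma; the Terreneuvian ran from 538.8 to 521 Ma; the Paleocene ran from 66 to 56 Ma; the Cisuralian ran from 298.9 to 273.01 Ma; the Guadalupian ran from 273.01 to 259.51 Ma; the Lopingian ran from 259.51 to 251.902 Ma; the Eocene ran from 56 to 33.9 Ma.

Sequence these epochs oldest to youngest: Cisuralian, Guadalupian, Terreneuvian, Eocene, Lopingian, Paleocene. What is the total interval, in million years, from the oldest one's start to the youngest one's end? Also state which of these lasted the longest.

Start ages (Ma): Terreneuvian 538.8, Cisuralian 298.9, Guadalupian 273.01, Lopingian 259.51, Paleocene 66, Eocene 56.
Ordered oldest to youngest: Terreneuvian, Cisuralian, Guadalupian, Lopingian, Paleocene, Eocene.
Span = 538.8 − 33.9 = 504.9 Myr.
Durations: Guadalupian 13.5, Cisuralian 25.89, Paleocene 10, Eocene 22.1, Terreneuvian 17.8, Lopingian 7.608 → longest is Cisuralian (25.89 Myr).

Terreneuvian, Cisuralian, Guadalupian, Lopingian, Paleocene, Eocene; total span 504.9 Myr; longest is Cisuralian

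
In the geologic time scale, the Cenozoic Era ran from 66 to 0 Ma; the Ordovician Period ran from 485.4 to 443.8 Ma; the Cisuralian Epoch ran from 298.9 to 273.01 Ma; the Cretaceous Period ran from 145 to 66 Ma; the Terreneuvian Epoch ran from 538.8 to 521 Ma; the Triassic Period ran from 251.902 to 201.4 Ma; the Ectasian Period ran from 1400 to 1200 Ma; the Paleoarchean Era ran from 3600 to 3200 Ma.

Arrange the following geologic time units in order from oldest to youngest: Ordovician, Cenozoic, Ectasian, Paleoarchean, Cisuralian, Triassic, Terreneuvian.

Read off each span (Ma): Ordovician 485.4–443.8; Cenozoic 66–0; Ectasian 1400–1200; Paleoarchean 3600–3200; Cisuralian 298.9–273.01; Triassic 251.902–201.4; Terreneuvian 538.8–521.
Larger Ma is older, so oldest→youngest is Paleoarchean, Ectasian, Terreneuvian, Ordovician, Cisuralian, Triassic, Cenozoic.

Paleoarchean, Ectasian, Terreneuvian, Ordovician, Cisuralian, Triassic, Cenozoic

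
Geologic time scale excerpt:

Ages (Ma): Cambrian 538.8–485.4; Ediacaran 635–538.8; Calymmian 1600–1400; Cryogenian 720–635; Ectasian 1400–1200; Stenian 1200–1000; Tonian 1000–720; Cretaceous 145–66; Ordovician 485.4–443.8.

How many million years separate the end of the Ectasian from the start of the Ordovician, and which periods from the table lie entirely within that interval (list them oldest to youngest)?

714.6 million years; Stenian, Tonian, Cryogenian, Ediacaran, Cambrian

End of Ectasian = 1200 Ma; start of Ordovician = 485.4 Ma.
Gap = 1200 − 485.4 = 714.6 Myr.
Periods wholly inside 1200–485.4 Ma: Stenian (1200–1000), Tonian (1000–720), Cryogenian (720–635), Ediacaran (635–538.8), Cambrian (538.8–485.4).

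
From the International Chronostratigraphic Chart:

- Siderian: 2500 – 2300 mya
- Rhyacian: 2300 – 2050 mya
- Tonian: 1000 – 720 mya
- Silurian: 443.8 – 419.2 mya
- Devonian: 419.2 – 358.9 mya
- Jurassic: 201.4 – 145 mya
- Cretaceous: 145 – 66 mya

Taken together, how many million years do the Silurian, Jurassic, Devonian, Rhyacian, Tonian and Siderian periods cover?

Duration is start − end for each: (443.8 − 419.2) + (201.4 − 145) + (419.2 − 358.9) + (2300 − 2050) + (1000 − 720) + (2500 − 2300).
That is 24.6 + 56.4 + 60.3 + 250 + 280 + 200, which totals 871.3 million years.

871.3 million years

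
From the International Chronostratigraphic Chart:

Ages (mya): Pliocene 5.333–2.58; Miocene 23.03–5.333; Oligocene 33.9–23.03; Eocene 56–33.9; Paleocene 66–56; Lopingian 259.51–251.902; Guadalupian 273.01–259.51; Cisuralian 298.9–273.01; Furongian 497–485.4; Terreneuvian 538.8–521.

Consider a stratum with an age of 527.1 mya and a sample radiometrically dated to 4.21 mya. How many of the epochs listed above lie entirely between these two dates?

527.1 Ma sits inside the Terreneuvian (538.8–521) and 4.21 Ma inside the Pliocene (5.333–2.58); neither of those is wholly between the two dates.
The listed epochs lying completely between them are Furongian, Cisuralian, Guadalupian, Lopingian, Paleocene, Eocene, Oligocene, Miocene — 8 in all.

8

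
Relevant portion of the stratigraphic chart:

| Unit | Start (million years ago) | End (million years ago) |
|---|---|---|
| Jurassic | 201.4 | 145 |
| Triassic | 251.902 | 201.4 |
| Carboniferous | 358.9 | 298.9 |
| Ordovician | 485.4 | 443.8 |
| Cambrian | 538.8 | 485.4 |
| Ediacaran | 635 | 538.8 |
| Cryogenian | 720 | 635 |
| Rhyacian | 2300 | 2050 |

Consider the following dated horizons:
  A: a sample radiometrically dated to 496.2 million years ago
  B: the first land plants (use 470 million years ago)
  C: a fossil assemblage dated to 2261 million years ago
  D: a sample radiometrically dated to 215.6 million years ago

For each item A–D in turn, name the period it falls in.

A: 496.2 Ma lies in 538.8–485.4 Ma, so Cambrian.
B: 470 Ma lies in 485.4–443.8 Ma, so Ordovician.
C: 2261 Ma lies in 2300–2050 Ma, so Rhyacian.
D: 215.6 Ma lies in 251.902–201.4 Ma, so Triassic.

A — Cambrian; B — Ordovician; C — Rhyacian; D — Triassic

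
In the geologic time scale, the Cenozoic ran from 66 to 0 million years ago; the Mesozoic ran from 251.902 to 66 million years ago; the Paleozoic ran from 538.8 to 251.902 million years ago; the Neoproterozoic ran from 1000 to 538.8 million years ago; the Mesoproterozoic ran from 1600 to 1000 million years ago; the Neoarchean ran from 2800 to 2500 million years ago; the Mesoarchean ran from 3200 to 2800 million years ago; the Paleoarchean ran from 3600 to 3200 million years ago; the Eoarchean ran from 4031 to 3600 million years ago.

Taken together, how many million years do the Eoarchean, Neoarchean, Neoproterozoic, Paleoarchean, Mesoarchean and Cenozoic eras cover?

2058.2 million years

Duration is start − end for each: (4031 − 3600) + (2800 − 2500) + (1000 − 538.8) + (3600 − 3200) + (3200 − 2800) + (66 − 0).
That is 431 + 300 + 461.2 + 400 + 400 + 66, which totals 2058.2 million years.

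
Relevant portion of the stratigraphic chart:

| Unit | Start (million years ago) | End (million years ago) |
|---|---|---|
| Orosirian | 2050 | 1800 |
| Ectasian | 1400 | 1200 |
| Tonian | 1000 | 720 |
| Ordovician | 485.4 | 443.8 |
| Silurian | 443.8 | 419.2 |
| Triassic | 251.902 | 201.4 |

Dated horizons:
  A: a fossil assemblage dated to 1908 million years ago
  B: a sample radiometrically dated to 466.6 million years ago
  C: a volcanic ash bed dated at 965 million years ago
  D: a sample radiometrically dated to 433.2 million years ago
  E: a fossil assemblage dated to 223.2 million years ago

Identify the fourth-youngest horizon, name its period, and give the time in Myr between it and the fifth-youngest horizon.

Sorted youngest-first by Ma: E (223.2), D (433.2), B (466.6), C (965), A (1908).
The fourth youngest is C at 965 Ma, which lies in 1000–720 Ma: the Tonian.
The fifth youngest is A at 1908 Ma; separation = |965 − 1908| = 943 Myr.

C, in the Tonian; 943 million years to A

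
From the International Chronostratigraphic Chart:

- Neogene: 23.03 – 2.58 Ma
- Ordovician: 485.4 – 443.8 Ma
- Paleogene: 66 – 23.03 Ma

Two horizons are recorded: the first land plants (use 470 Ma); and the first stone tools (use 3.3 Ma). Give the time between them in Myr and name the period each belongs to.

Elapsed time: 470 − 3.3 = 466.7 Myr.
470 Ma lies within 485.4–443.8 Ma: Ordovician.
3.3 Ma lies within 23.03–2.58 Ma: Neogene.

466.7 million years apart; the first in the Ordovician, the second in the Neogene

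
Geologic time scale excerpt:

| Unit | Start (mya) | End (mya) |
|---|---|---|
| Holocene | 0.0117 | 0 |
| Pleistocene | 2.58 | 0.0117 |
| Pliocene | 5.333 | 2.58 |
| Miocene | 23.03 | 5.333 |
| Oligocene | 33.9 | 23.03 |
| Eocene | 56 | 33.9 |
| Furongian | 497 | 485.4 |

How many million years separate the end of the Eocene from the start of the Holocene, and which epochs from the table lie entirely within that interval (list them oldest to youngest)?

End of Eocene = 33.9 Ma; start of Holocene = 0.0117 Ma.
Gap = 33.9 − 0.0117 = 33.8883 Myr.
Epochs wholly inside 33.9–0.0117 Ma: Oligocene (33.9–23.03), Miocene (23.03–5.333), Pliocene (5.333–2.58), Pleistocene (2.58–0.0117).

33.8883 million years; Oligocene, Miocene, Pliocene, Pleistocene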